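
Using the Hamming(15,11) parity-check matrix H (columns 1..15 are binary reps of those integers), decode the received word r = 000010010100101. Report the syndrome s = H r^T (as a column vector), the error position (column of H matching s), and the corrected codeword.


s = (0, 1, 0, 1)^T, error position = 5, corrected codeword c = 000000010100101

Compute s = H r^T mod 2 one row at a time:
  s_1 = 1 + 0 + 1 + 0 + 0 + 1 + 0 + 1 = 4 ≡ 0 (mod 2).
  s_2 = 0 + 1 + 0 + 0 + 0 + 1 + 0 + 1 = 3 ≡ 1 (mod 2).
  s_3 = 0 + 0 + 0 + 0 + 1 + 0 + 0 + 1 = 2 ≡ 0 (mod 2).
  s_4 = 0 + 0 + 1 + 0 + 0 + 0 + 1 + 1 = 3 ≡ 1 (mod 2).
s = (0, 1, 0, 1)^T — this equals column 5 of H (binary 0101), so error is at position 5.
Correct: flip bit 5 of r = 000010010100101 to get c = 000000010100101.


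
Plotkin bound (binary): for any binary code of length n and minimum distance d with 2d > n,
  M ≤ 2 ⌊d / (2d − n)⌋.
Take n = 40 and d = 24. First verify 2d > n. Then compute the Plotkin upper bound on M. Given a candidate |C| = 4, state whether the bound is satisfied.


Plotkin bound M ≤ 6; given |C| = 4 ≤ bound (satisfied).

Check applicability: 2d = 48, n = 40.
2d − n = 8 > 0, so Plotkin applies.
Compute d/(2d−n) = 24/8 ≈ 3.0000.
⌊d/(2d−n)⌋ = 3.
Plotkin bound: M ≤ 2·3 = 6.
Given |C| = 4, check: satisfied.
This |C| is below the Plotkin bound.


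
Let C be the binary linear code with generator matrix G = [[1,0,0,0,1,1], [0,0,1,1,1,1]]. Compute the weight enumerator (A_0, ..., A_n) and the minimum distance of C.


Weight distribution: A_0 = 1, A_3 = 2, A_4 = 1. Minimum distance d = 3.

Enumerate all 2^2 = 4 messages m ∈ F_2^2.
For each, compute codeword c = mG in F_2^6, then tally its weight.
  m = 00 → c = 000000, weight = 0.
  m = 10 → c = 100011, weight = 3.
  m = 01 → c = 001111, weight = 4.
  m = 11 → c = 101100, weight = 3.
Tally weights:
  weight 0: 1 codewords.
  weight 3: 2 codewords.
  weight 4: 1 codewords.
Minimum distance d = smallest w > 0 with A_w > 0 = 3.
Sanity: Σ A_w = 4 = 2^2 = 4 ✓.


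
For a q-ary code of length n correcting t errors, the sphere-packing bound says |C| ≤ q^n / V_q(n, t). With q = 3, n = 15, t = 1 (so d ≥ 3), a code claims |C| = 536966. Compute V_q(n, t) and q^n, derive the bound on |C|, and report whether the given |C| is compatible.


V_q(n, t) = 31, q^n = 14348907, Hamming bound = 462867, |C| = 536966 > bound (violated).

Step 1: Compute V_q(n, t) = Σ_{j=0}^1 C(n, j) (q−1)^j.
  j = 0: C(15,0)·(2)^0 = 1·1 = 1.
  j = 1: C(15,1)·(2)^1 = 15·2 = 30.
  V_q(n, t) = 1 + 30 = 31.
Step 2: q^n = 3^15 = 14348907.
Step 3: Hamming bound ⌊q^n / V_q(n,t)⌋ = ⌊14348907/31⌋ = 462867.
Step 4: Compare |C| = 536966 to 462867: violated.
The claimed |C| lies above the Hamming bound, so no 3-ary code of length 15 with d ≥ 3 can have 536966 codewords.


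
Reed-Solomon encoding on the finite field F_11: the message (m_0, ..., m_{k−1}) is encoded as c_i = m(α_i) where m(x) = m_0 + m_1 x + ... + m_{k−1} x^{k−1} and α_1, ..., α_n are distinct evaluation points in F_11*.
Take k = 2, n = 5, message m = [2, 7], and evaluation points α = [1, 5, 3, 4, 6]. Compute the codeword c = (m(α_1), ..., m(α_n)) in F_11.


c = [9, 4, 1, 8, 0]

Message polynomial: m(x) = 2 + 7·x (mod 11).
For each evaluation point α_i, compute m(α_i) mod 11:
  α_1 = 1: Horner steps 7 → 9, so m(1) = 9.
  α_2 = 5: Horner steps 7 → 4, so m(5) = 4.
  α_3 = 3: Horner steps 7 → 1, so m(3) = 1.
  α_4 = 4: Horner steps 7 → 8, so m(4) = 8.
  α_5 = 6: Horner steps 7 → 0, so m(6) = 0.
Codeword c = [9, 4, 1, 8, 0] ∈ F_11^5.


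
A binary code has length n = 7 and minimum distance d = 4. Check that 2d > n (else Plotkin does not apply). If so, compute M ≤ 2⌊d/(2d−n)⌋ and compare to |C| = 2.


Plotkin bound M ≤ 8; given |C| = 2 ≤ bound (satisfied).

Check applicability: 2d = 8, n = 7.
2d − n = 1 > 0, so Plotkin applies.
Compute d/(2d−n) = 4/1 ≈ 4.0000.
⌊d/(2d−n)⌋ = 4.
Plotkin bound: M ≤ 2·4 = 8.
Given |C| = 2, check: satisfied.
This |C| is below the Plotkin bound.


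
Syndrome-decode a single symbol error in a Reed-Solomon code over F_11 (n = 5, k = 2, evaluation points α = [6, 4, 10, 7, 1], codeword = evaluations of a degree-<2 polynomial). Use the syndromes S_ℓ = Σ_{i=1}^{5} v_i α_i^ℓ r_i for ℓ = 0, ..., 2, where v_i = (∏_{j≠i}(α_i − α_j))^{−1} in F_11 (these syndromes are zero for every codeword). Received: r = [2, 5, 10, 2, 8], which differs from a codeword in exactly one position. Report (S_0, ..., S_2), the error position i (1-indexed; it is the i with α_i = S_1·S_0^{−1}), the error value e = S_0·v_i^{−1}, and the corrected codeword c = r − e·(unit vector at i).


S = (3, 7, 9), error at position 1, error magnitude e = 10, c = [3, 5, 10, 2, 8].

Step 1: column multipliers v_i = (∏_{j≠i}(α_i − α_j))^{−1} mod 11.
  i = 1 (α = 6): (6−4)(6−10)(6−7)(6−1) = 2·(−4)·(−1)·5 = 40 ≡ 7, so v_1 = 7^{−1} = 8 (mod 11).
  i = 2 (α = 4): (4−6)(4−10)(4−7)(4−1) = (−2)·(−6)·(−3)·3 = −108 ≡ 2, so v_2 = 2^{−1} = 6 (mod 11).
  i = 3 (α = 10): (10−6)(10−4)(10−7)(10−1) = 4·6·3·9 = 648 ≡ 10, so v_3 = 10^{−1} = 10 (mod 11).
  i = 4 (α = 7): (7−6)(7−4)(7−10)(7−1) = 1·3·(−3)·6 = −54 ≡ 1, so v_4 = 1^{−1} = 1 (mod 11).
  i = 5 (α = 1): (1−6)(1−4)(1−10)(1−7) = (−5)·(−3)·(−9)·(−6) = 810 ≡ 7, so v_5 = 7^{−1} = 8 (mod 11).
  v = [8, 6, 10, 1, 8].
Step 2: syndromes of r = [2, 5, 10, 2, 8] (all sums mod 11).
  S_0 = Σ v_i r_i = 8·2 + 6·5 + 10·10 + 1·2 + 8·8 = 212 ≡ 3.
  S_1 = Σ v_i α_i r_i = 8·6·2 + 6·4·5 + 10·10·10 + 1·7·2 + 8·1·8 = 1294 ≡ 7.
  α_i^2 mod 11 = [3, 5, 1, 5, 1].
  S_2 = Σ v_i α_i^2 r_i = 8·3·2 + 6·5·5 + 10·1·10 + 1·5·2 + 8·1·8 = 372 ≡ 9.
  S = (3, 7, 9) ≠ 0, so r is not a codeword (an error is present).
Step 3: locate the error. For a single error e at position i, S_ℓ = v_i·e·α_i^ℓ, so α_err = S_1/S_0.
  S_0^{−1} = 3^{−1} = 4 (mod 11), so α_err = 7·4 = 28 ≡ 6 = α_1. Error position i = 1.
  Consistency check: S_2/S_1 = 9·8 = 72 ≡ 6 = α_err ✓ (single-error assumption holds).
Step 4: error magnitude e = S_0/v_1 = S_0·∏_{j≠1}(α_1 − α_j) = 3·7 = 21 ≡ 10 (mod 11).
Step 5: correct position 1: c_1 = r_1 − e = 2 − 10 ≡ 3 (mod 11). Hence c = [3, 5, 10, 2, 8].
  Check: interpolating c through the α_i gives m(x) = 9 + 10·x (degree < 2) with m(α_i) = c_i for every i, so c is indeed a codeword.


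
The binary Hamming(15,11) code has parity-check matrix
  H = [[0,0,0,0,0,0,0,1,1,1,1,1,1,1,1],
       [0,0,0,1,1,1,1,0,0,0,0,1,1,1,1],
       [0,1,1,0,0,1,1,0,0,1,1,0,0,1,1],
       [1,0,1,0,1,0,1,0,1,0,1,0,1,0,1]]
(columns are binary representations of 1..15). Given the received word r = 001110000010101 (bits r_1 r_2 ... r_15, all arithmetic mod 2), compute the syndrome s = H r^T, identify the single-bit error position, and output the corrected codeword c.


s = (1, 0, 1, 1)^T, error position = 11, corrected codeword c = 001110000000101

Compute s = H r^T mod 2 one row at a time:
  s_1 = 0 + 0 + 0 + 1 + 0 + 1 + 0 + 1 = 3 ≡ 1 (mod 2).
  s_2 = 1 + 1 + 0 + 0 + 0 + 1 + 0 + 1 = 4 ≡ 0 (mod 2).
  s_3 = 0 + 1 + 0 + 0 + 0 + 1 + 0 + 1 = 3 ≡ 1 (mod 2).
  s_4 = 0 + 1 + 1 + 0 + 0 + 1 + 1 + 1 = 5 ≡ 1 (mod 2).
s = (1, 0, 1, 1)^T — this equals column 11 of H (binary 1011), so error is at position 11.
Correct: flip bit 11 of r = 001110000010101 to get c = 001110000000101.


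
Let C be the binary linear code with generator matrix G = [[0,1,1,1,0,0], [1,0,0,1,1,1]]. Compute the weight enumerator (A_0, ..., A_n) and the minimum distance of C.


Weight distribution: A_0 = 1, A_3 = 1, A_4 = 1, A_5 = 1. Minimum distance d = 3.

Enumerate all 2^2 = 4 messages m ∈ F_2^2.
For each, compute codeword c = mG in F_2^6, then tally its weight.
  m = 00 → c = 000000, weight = 0.
  m = 10 → c = 011100, weight = 3.
  m = 01 → c = 100111, weight = 4.
  m = 11 → c = 111011, weight = 5.
Tally weights:
  weight 0: 1 codewords.
  weight 3: 1 codewords.
  weight 4: 1 codewords.
  weight 5: 1 codewords.
Minimum distance d = smallest w > 0 with A_w > 0 = 3.
Sanity: Σ A_w = 4 = 2^2 = 4 ✓.


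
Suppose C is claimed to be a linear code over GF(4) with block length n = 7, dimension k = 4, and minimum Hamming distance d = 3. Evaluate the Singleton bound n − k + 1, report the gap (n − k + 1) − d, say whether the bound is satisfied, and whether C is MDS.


Singleton RHS = n − k + 1 = 4, slack = 1, bound satisfied, not MDS.

Singleton bound: d ≤ n − k + 1.
Here n = 7, k = 4, so n − k + 1 = 4.
Given d = 3, check d ≤ 4: YES.
Slack = (n − k + 1) − d = 1.
The code is NOT MDS (slack = 1 > 0).
Description: the claimed parameters are [7, 4, 3]_4; such a code would be non-MDS.


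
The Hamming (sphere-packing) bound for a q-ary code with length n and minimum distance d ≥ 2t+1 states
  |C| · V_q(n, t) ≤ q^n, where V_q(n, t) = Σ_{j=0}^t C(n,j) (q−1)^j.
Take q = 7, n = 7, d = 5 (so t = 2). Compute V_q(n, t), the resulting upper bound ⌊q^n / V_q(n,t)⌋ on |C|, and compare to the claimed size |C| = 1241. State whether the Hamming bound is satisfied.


V_q(n, t) = 799, q^n = 823543, Hamming bound = 1030, |C| = 1241 > bound (violated).

Step 1: Compute V_q(n, t) = Σ_{j=0}^2 C(n, j) (q−1)^j.
  j = 0: C(7,0)·(6)^0 = 1·1 = 1.
  j = 1: C(7,1)·(6)^1 = 7·6 = 42.
  j = 2: C(7,2)·(6)^2 = 21·36 = 756.
  V_q(n, t) = 1 + 42 + 756 = 799.
Step 2: q^n = 7^7 = 823543.
Step 3: Hamming bound ⌊q^n / V_q(n,t)⌋ = ⌊823543/799⌋ = 1030.
Step 4: Compare |C| = 1241 to 1030: violated.
The claimed |C| lies above the Hamming bound, so no 7-ary code of length 7 with d ≥ 5 can have 1241 codewords.


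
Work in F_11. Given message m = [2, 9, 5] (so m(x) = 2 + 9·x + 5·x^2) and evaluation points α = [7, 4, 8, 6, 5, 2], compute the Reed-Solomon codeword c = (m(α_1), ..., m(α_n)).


c = [2, 8, 9, 5, 7, 7]

Message polynomial: m(x) = 2 + 9·x + 5·x^2 (mod 11).
For each evaluation point α_i, compute m(α_i) mod 11:
  α_1 = 7: Horner steps 5 → 0 → 2, so m(7) = 2.
  α_2 = 4: Horner steps 5 → 7 → 8, so m(4) = 8.
  α_3 = 8: Horner steps 5 → 5 → 9, so m(8) = 9.
  α_4 = 6: Horner steps 5 → 6 → 5, so m(6) = 5.
  α_5 = 5: Horner steps 5 → 1 → 7, so m(5) = 7.
  α_6 = 2: Horner steps 5 → 8 → 7, so m(2) = 7.
Codeword c = [2, 8, 9, 5, 7, 7] ∈ F_11^6.


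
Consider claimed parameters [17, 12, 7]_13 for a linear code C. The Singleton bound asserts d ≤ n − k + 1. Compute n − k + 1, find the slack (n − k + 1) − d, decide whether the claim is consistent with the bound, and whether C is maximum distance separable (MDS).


Singleton RHS = n − k + 1 = 6, slack = -1, bound violated (no such code; not MDS).

Singleton bound: d ≤ n − k + 1.
Here n = 17, k = 12, so n − k + 1 = 6.
Given d = 7, check d ≤ 6: NO.
Slack = (n − k + 1) − d = -1.
The slack is negative: d = 7 exceeds n − k + 1 = 6 by 1, so the Singleton bound is violated and no linear [17, 12, 7]_13 code can exist. In particular it is not MDS (MDS requires d = n − k + 1 exactly).
Description: the claimed parameters are [17, 12, 7]_13; such a code would be impossible (violates the Singleton bound).


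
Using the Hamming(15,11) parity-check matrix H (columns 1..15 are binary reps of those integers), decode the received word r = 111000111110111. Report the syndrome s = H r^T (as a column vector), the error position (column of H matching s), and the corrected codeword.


s = (1, 0, 1, 1)^T, error position = 11, corrected codeword c = 111000111100111

Compute s = H r^T mod 2 one row at a time:
  s_1 = 1 + 1 + 1 + 1 + 0 + 1 + 1 + 1 = 7 ≡ 1 (mod 2).
  s_2 = 0 + 0 + 0 + 1 + 0 + 1 + 1 + 1 = 4 ≡ 0 (mod 2).
  s_3 = 1 + 1 + 0 + 1 + 1 + 1 + 1 + 1 = 7 ≡ 1 (mod 2).
  s_4 = 1 + 1 + 0 + 1 + 1 + 1 + 1 + 1 = 7 ≡ 1 (mod 2).
s = (1, 0, 1, 1)^T — this equals column 11 of H (binary 1011), so error is at position 11.
Correct: flip bit 11 of r = 111000111110111 to get c = 111000111100111.


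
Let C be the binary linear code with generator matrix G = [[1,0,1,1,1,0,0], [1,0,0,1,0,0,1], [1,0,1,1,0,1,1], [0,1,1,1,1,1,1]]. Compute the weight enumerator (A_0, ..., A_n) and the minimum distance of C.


Weight distribution: A_0 = 1, A_2 = 1, A_3 = 6, A_4 = 5, A_5 = 2, A_6 = 1. Minimum distance d = 2.

Enumerate all 2^4 = 16 messages m ∈ F_2^4.
For each, compute codeword c = mG in F_2^7, then tally its weight.
  m = 0000 → c = 0000000, weight = 0.
  m = 1000 → c = 1011100, weight = 4.
  m = 0100 → c = 1001001, weight = 3.
  m = 1100 → c = 0010101, weight = 3.
  m = 0010 → c = 1011011, weight = 5.
  m = 1010 → c = 0000111, weight = 3.
  m = 0110 → c = 0010010, weight = 2.
  m = 1110 → c = 1001110, weight = 4.
  m = 0001 → c = 0111111, weight = 6.
  m = 1001 → c = 1100011, weight = 4.
  m = 0101 → c = 1110110, weight = 5.
  m = 1101 → c = 0101010, weight = 3.
  m = 0011 → c = 1100100, weight = 3.
  m = 1011 → c = 0111000, weight = 3.
  m = 0111 → c = 0101101, weight = 4.
  m = 1111 → c = 1110001, weight = 4.
Tally weights:
  weight 0: 1 codewords.
  weight 2: 1 codewords.
  weight 3: 6 codewords.
  weight 4: 5 codewords.
  weight 5: 2 codewords.
  weight 6: 1 codewords.
Minimum distance d = smallest w > 0 with A_w > 0 = 2.
Sanity: Σ A_w = 16 = 2^4 = 16 ✓.


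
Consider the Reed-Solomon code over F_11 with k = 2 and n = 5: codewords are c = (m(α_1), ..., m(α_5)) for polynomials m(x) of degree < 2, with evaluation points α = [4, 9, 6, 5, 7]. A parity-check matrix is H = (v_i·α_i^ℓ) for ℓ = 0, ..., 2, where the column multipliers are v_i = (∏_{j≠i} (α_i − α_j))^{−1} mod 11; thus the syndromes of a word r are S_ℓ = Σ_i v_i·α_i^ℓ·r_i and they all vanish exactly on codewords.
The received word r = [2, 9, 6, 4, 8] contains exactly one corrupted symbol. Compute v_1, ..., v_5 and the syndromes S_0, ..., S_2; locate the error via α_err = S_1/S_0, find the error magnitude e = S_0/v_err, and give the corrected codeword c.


S = (3, 5, 1), error at position 2, error magnitude e = 8, c = [2, 1, 6, 4, 8].

Step 1: column multipliers v_i = (∏_{j≠i}(α_i − α_j))^{−1} mod 11.
  i = 1 (α = 4): (4−9)(4−6)(4−5)(4−7) = (−5)·(−2)·(−1)·(−3) = 30 ≡ 8, so v_1 = 8^{−1} = 7 (mod 11).
  i = 2 (α = 9): (9−4)(9−6)(9−5)(9−7) = 5·3·4·2 = 120 ≡ 10, so v_2 = 10^{−1} = 10 (mod 11).
  i = 3 (α = 6): (6−4)(6−9)(6−5)(6−7) = 2·(−3)·1·(−1) = 6 ≡ 6, so v_3 = 6^{−1} = 2 (mod 11).
  i = 4 (α = 5): (5−4)(5−9)(5−6)(5−7) = 1·(−4)·(−1)·(−2) = −8 ≡ 3, so v_4 = 3^{−1} = 4 (mod 11).
  i = 5 (α = 7): (7−4)(7−9)(7−6)(7−5) = 3·(−2)·1·2 = −12 ≡ 10, so v_5 = 10^{−1} = 10 (mod 11).
  v = [7, 10, 2, 4, 10].
Step 2: syndromes of r = [2, 9, 6, 4, 8] (all sums mod 11).
  S_0 = Σ v_i r_i = 7·2 + 10·9 + 2·6 + 4·4 + 10·8 = 212 ≡ 3.
  S_1 = Σ v_i α_i r_i = 7·4·2 + 10·9·9 + 2·6·6 + 4·5·4 + 10·7·8 = 1578 ≡ 5.
  α_i^2 mod 11 = [5, 4, 3, 3, 5].
  S_2 = Σ v_i α_i^2 r_i = 7·5·2 + 10·4·9 + 2·3·6 + 4·3·4 + 10·5·8 = 914 ≡ 1.
  S = (3, 5, 1) ≠ 0, so r is not a codeword (an error is present).
Step 3: locate the error. For a single error e at position i, S_ℓ = v_i·e·α_i^ℓ, so α_err = S_1/S_0.
  S_0^{−1} = 3^{−1} = 4 (mod 11), so α_err = 5·4 = 20 ≡ 9 = α_2. Error position i = 2.
  Consistency check: S_2/S_1 = 1·9 = 9 ≡ 9 = α_err ✓ (single-error assumption holds).
Step 4: error magnitude e = S_0/v_2 = S_0·∏_{j≠2}(α_2 − α_j) = 3·10 = 30 ≡ 8 (mod 11).
Step 5: correct position 2: c_2 = r_2 − e = 9 − 8 ≡ 1 (mod 11). Hence c = [2, 1, 6, 4, 8].
  Check: interpolating c through the α_i gives m(x) = 5 + 2·x (degree < 2) with m(α_i) = c_i for every i, so c is indeed a codeword.


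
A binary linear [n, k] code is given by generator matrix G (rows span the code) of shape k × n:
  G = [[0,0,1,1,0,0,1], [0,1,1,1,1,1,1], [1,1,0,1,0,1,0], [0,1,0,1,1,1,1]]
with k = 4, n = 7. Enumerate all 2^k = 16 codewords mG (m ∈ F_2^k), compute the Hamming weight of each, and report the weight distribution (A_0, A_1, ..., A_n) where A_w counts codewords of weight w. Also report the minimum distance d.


Weight distribution: A_0 = 1, A_1 = 1, A_2 = 1, A_3 = 4, A_4 = 5, A_5 = 3, A_6 = 1. Minimum distance d = 1.

Enumerate all 2^4 = 16 messages m ∈ F_2^4.
For each, compute codeword c = mG in F_2^7, then tally its weight.
  m = 0000 → c = 0000000, weight = 0.
  m = 1000 → c = 0011001, weight = 3.
  m = 0100 → c = 0111111, weight = 6.
  m = 1100 → c = 0100110, weight = 3.
  m = 0010 → c = 1101010, weight = 4.
  m = 1010 → c = 1110011, weight = 5.
  m = 0110 → c = 1010101, weight = 4.
  m = 1110 → c = 1001100, weight = 3.
  m = 0001 → c = 0101111, weight = 5.
  m = 1001 → c = 0110110, weight = 4.
  m = 0101 → c = 0010000, weight = 1.
  m = 1101 → c = 0001001, weight = 2.
  m = 0011 → c = 1000101, weight = 3.
  m = 1011 → c = 1011100, weight = 4.
  m = 0111 → c = 1111010, weight = 5.
  m = 1111 → c = 1100011, weight = 4.
Tally weights:
  weight 0: 1 codewords.
  weight 1: 1 codewords.
  weight 2: 1 codewords.
  weight 3: 4 codewords.
  weight 4: 5 codewords.
  weight 5: 3 codewords.
  weight 6: 1 codewords.
Minimum distance d = smallest w > 0 with A_w > 0 = 1.
Sanity: Σ A_w = 16 = 2^4 = 16 ✓.


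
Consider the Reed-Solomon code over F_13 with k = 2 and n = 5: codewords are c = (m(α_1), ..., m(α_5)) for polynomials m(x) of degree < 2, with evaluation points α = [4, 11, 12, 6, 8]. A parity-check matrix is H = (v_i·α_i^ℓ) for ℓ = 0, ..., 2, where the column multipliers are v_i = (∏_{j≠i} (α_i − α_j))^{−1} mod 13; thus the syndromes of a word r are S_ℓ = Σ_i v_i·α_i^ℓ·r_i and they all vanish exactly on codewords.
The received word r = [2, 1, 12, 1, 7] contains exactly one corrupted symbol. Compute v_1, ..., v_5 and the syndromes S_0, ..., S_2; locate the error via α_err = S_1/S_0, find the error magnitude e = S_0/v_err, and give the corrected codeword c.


S = (12, 7, 3), error at position 4, error magnitude e = 3, c = [2, 1, 12, 11, 7].

Step 1: column multipliers v_i = (∏_{j≠i}(α_i − α_j))^{−1} mod 13.
  i = 1 (α = 4): (4−11)(4−12)(4−6)(4−8) = (−7)·(−8)·(−2)·(−4) = 448 ≡ 6, so v_1 = 6^{−1} = 11 (mod 13).
  i = 2 (α = 11): (11−4)(11−12)(11−6)(11−8) = 7·(−1)·5·3 = −105 ≡ 12, so v_2 = 12^{−1} = 12 (mod 13).
  i = 3 (α = 12): (12−4)(12−11)(12−6)(12−8) = 8·1·6·4 = 192 ≡ 10, so v_3 = 10^{−1} = 4 (mod 13).
  i = 4 (α = 6): (6−4)(6−11)(6−12)(6−8) = 2·(−5)·(−6)·(−2) = −120 ≡ 10, so v_4 = 10^{−1} = 4 (mod 13).
  i = 5 (α = 8): (8−4)(8−11)(8−12)(8−6) = 4·(−3)·(−4)·2 = 96 ≡ 5, so v_5 = 5^{−1} = 8 (mod 13).
  v = [11, 12, 4, 4, 8].
Step 2: syndromes of r = [2, 1, 12, 1, 7] (all sums mod 13).
  S_0 = Σ v_i r_i = 11·2 + 12·1 + 4·12 + 4·1 + 8·7 = 142 ≡ 12.
  S_1 = Σ v_i α_i r_i = 11·4·2 + 12·11·1 + 4·12·12 + 4·6·1 + 8·8·7 = 1268 ≡ 7.
  α_i^2 mod 13 = [3, 4, 1, 10, 12].
  S_2 = Σ v_i α_i^2 r_i = 11·3·2 + 12·4·1 + 4·1·12 + 4·10·1 + 8·12·7 = 874 ≡ 3.
  S = (12, 7, 3) ≠ 0, so r is not a codeword (an error is present).
Step 3: locate the error. For a single error e at position i, S_ℓ = v_i·e·α_i^ℓ, so α_err = S_1/S_0.
  S_0^{−1} = 12^{−1} = 12 (mod 13), so α_err = 7·12 = 84 ≡ 6 = α_4. Error position i = 4.
  Consistency check: S_2/S_1 = 3·2 = 6 ≡ 6 = α_err ✓ (single-error assumption holds).
Step 4: error magnitude e = S_0/v_4 = S_0·∏_{j≠4}(α_4 − α_j) = 12·10 = 120 ≡ 3 (mod 13).
Step 5: correct position 4: c_4 = r_4 − e = 1 − 3 ≡ 11 (mod 13). Hence c = [2, 1, 12, 11, 7].
  Check: interpolating c through the α_i gives m(x) = 10 + 11·x (degree < 2) with m(α_i) = c_i for every i, so c is indeed a codeword.


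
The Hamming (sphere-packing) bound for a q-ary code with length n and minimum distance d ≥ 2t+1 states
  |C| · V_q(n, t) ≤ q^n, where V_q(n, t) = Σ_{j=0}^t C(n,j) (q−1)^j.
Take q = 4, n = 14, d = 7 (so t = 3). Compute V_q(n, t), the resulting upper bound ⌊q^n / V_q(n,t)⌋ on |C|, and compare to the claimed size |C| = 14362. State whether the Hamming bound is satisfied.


V_q(n, t) = 10690, q^n = 268435456, Hamming bound = 25110, |C| = 14362 ≤ bound (satisfied).

Step 1: Compute V_q(n, t) = Σ_{j=0}^3 C(n, j) (q−1)^j.
  j = 0: C(14,0)·(3)^0 = 1·1 = 1.
  j = 1: C(14,1)·(3)^1 = 14·3 = 42.
  j = 2: C(14,2)·(3)^2 = 91·9 = 819.
  j = 3: C(14,3)·(3)^3 = 364·27 = 9828.
  V_q(n, t) = 1 + 42 + 819 + 9828 = 10690.
Step 2: q^n = 4^14 = 268435456.
Step 3: Hamming bound ⌊q^n / V_q(n,t)⌋ = ⌊268435456/10690⌋ = 25110.
Step 4: Compare |C| = 14362 to 25110: satisfied.
The claimed |C| lies below the Hamming bound.


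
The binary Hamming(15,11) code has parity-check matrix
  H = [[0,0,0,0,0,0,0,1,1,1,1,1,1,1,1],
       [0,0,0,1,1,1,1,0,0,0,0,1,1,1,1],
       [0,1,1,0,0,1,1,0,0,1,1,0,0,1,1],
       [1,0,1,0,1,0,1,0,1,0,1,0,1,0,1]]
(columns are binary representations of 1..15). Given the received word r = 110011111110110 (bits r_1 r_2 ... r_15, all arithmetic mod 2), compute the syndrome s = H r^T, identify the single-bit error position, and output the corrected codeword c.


s = (0, 1, 0, 0)^T, error position = 4, corrected codeword c = 110111111110110

Compute s = H r^T mod 2 one row at a time:
  s_1 = 1 + 1 + 1 + 1 + 0 + 1 + 1 + 0 = 6 ≡ 0 (mod 2).
  s_2 = 0 + 1 + 1 + 1 + 0 + 1 + 1 + 0 = 5 ≡ 1 (mod 2).
  s_3 = 1 + 0 + 1 + 1 + 1 + 1 + 1 + 0 = 6 ≡ 0 (mod 2).
  s_4 = 1 + 0 + 1 + 1 + 1 + 1 + 1 + 0 = 6 ≡ 0 (mod 2).
s = (0, 1, 0, 0)^T — this equals column 4 of H (binary 0100), so error is at position 4.
Correct: flip bit 4 of r = 110011111110110 to get c = 110111111110110.


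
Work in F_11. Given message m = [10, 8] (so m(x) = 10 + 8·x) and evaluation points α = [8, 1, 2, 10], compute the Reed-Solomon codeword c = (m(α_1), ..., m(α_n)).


c = [8, 7, 4, 2]

Message polynomial: m(x) = 10 + 8·x (mod 11).
For each evaluation point α_i, compute m(α_i) mod 11:
  α_1 = 8: Horner steps 8 → 8, so m(8) = 8.
  α_2 = 1: Horner steps 8 → 7, so m(1) = 7.
  α_3 = 2: Horner steps 8 → 4, so m(2) = 4.
  α_4 = 10: Horner steps 8 → 2, so m(10) = 2.
Codeword c = [8, 7, 4, 2] ∈ F_11^4.


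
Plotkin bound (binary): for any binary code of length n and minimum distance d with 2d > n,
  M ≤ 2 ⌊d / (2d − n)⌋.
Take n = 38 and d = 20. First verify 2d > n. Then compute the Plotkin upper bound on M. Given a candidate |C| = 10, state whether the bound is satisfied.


Plotkin bound M ≤ 20; given |C| = 10 ≤ bound (satisfied).

Check applicability: 2d = 40, n = 38.
2d − n = 2 > 0, so Plotkin applies.
Compute d/(2d−n) = 20/2 ≈ 10.0000.
⌊d/(2d−n)⌋ = 10.
Plotkin bound: M ≤ 2·10 = 20.
Given |C| = 10, check: satisfied.
This |C| is below the Plotkin bound.


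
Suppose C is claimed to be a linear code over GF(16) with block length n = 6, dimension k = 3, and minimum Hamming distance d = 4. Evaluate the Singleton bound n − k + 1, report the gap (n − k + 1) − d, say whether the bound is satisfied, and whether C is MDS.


Singleton RHS = n − k + 1 = 4, slack = 0, bound satisfied, MDS.

Singleton bound: d ≤ n − k + 1.
Here n = 6, k = 3, so n − k + 1 = 4.
Given d = 4, check d ≤ 4: YES.
Slack = (n − k + 1) − d = 0.
The code is MDS (slack = 0).
Description: the claimed parameters are [6, 3, 4]_16; such a code would be MDS (meets Singleton bound).


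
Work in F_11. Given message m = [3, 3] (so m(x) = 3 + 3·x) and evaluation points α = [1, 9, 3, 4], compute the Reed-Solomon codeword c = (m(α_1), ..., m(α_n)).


c = [6, 8, 1, 4]

Message polynomial: m(x) = 3 + 3·x (mod 11).
For each evaluation point α_i, compute m(α_i) mod 11:
  α_1 = 1: Horner steps 3 → 6, so m(1) = 6.
  α_2 = 9: Horner steps 3 → 8, so m(9) = 8.
  α_3 = 3: Horner steps 3 → 1, so m(3) = 1.
  α_4 = 4: Horner steps 3 → 4, so m(4) = 4.
Codeword c = [6, 8, 1, 4] ∈ F_11^4.


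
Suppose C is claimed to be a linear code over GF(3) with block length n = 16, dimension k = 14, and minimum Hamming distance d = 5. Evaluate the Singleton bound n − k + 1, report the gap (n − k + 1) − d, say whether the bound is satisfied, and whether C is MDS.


Singleton RHS = n − k + 1 = 3, slack = -2, bound violated (no such code; not MDS).

Singleton bound: d ≤ n − k + 1.
Here n = 16, k = 14, so n − k + 1 = 3.
Given d = 5, check d ≤ 3: NO.
Slack = (n − k + 1) − d = -2.
The slack is negative: d = 5 exceeds n − k + 1 = 3 by 2, so the Singleton bound is violated and no linear [16, 14, 5]_3 code can exist. In particular it is not MDS (MDS requires d = n − k + 1 exactly).
Description: the claimed parameters are [16, 14, 5]_3; such a code would be impossible (violates the Singleton bound).


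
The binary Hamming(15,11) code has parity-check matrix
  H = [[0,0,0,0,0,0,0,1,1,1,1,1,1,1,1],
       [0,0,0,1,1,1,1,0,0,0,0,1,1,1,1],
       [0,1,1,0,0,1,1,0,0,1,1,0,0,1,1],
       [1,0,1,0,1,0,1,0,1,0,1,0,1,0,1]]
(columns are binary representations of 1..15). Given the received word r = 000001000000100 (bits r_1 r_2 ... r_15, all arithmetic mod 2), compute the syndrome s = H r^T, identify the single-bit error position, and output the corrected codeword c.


s = (1, 0, 1, 1)^T, error position = 11, corrected codeword c = 000001000010100

Compute s = H r^T mod 2 one row at a time:
  s_1 = 0 + 0 + 0 + 0 + 0 + 1 + 0 + 0 = 1 ≡ 1 (mod 2).
  s_2 = 0 + 0 + 1 + 0 + 0 + 1 + 0 + 0 = 2 ≡ 0 (mod 2).
  s_3 = 0 + 0 + 1 + 0 + 0 + 0 + 0 + 0 = 1 ≡ 1 (mod 2).
  s_4 = 0 + 0 + 0 + 0 + 0 + 0 + 1 + 0 = 1 ≡ 1 (mod 2).
s = (1, 0, 1, 1)^T — this equals column 11 of H (binary 1011), so error is at position 11.
Correct: flip bit 11 of r = 000001000000100 to get c = 000001000010100.


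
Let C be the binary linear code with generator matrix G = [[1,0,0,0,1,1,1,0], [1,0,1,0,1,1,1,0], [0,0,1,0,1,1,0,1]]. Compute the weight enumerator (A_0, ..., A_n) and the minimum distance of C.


Weight distribution: A_0 = 1, A_1 = 1, A_3 = 2, A_4 = 3, A_5 = 1. Minimum distance d = 1.

Enumerate all 2^3 = 8 messages m ∈ F_2^3.
For each, compute codeword c = mG in F_2^8, then tally its weight.
  m = 000 → c = 00000000, weight = 0.
  m = 100 → c = 10001110, weight = 4.
  m = 010 → c = 10101110, weight = 5.
  m = 110 → c = 00100000, weight = 1.
  m = 001 → c = 00101101, weight = 4.
  m = 101 → c = 10100011, weight = 4.
  m = 011 → c = 10000011, weight = 3.
  m = 111 → c = 00001101, weight = 3.
Tally weights:
  weight 0: 1 codewords.
  weight 1: 1 codewords.
  weight 3: 2 codewords.
  weight 4: 3 codewords.
  weight 5: 1 codewords.
Minimum distance d = smallest w > 0 with A_w > 0 = 1.
Sanity: Σ A_w = 8 = 2^3 = 8 ✓.


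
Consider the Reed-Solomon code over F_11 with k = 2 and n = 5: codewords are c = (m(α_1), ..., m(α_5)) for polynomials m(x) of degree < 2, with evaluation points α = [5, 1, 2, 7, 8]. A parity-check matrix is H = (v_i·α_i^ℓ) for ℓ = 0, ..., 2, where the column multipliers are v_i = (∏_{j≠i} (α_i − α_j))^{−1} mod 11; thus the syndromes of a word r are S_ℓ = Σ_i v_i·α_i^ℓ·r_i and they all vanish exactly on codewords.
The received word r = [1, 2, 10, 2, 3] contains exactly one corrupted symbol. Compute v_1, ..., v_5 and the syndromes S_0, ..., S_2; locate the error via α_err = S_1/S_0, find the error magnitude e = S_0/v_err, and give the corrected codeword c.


S = (3, 10, 4), error at position 4, error magnitude e = 7, c = [1, 2, 10, 6, 3].

Step 1: column multipliers v_i = (∏_{j≠i}(α_i − α_j))^{−1} mod 11.
  i = 1 (α = 5): (5−1)(5−2)(5−7)(5−8) = 4·3·(−2)·(−3) = 72 ≡ 6, so v_1 = 6^{−1} = 2 (mod 11).
  i = 2 (α = 1): (1−5)(1−2)(1−7)(1−8) = (−4)·(−1)·(−6)·(−7) = 168 ≡ 3, so v_2 = 3^{−1} = 4 (mod 11).
  i = 3 (α = 2): (2−5)(2−1)(2−7)(2−8) = (−3)·1·(−5)·(−6) = −90 ≡ 9, so v_3 = 9^{−1} = 5 (mod 11).
  i = 4 (α = 7): (7−5)(7−1)(7−2)(7−8) = 2·6·5·(−1) = −60 ≡ 6, so v_4 = 6^{−1} = 2 (mod 11).
  i = 5 (α = 8): (8−5)(8−1)(8−2)(8−7) = 3·7·6·1 = 126 ≡ 5, so v_5 = 5^{−1} = 9 (mod 11).
  v = [2, 4, 5, 2, 9].
Step 2: syndromes of r = [1, 2, 10, 2, 3] (all sums mod 11).
  S_0 = Σ v_i r_i = 2·1 + 4·2 + 5·10 + 2·2 + 9·3 = 91 ≡ 3.
  S_1 = Σ v_i α_i r_i = 2·5·1 + 4·1·2 + 5·2·10 + 2·7·2 + 9·8·3 = 362 ≡ 10.
  α_i^2 mod 11 = [3, 1, 4, 5, 9].
  S_2 = Σ v_i α_i^2 r_i = 2·3·1 + 4·1·2 + 5·4·10 + 2·5·2 + 9·9·3 = 477 ≡ 4.
  S = (3, 10, 4) ≠ 0, so r is not a codeword (an error is present).
Step 3: locate the error. For a single error e at position i, S_ℓ = v_i·e·α_i^ℓ, so α_err = S_1/S_0.
  S_0^{−1} = 3^{−1} = 4 (mod 11), so α_err = 10·4 = 40 ≡ 7 = α_4. Error position i = 4.
  Consistency check: S_2/S_1 = 4·10 = 40 ≡ 7 = α_err ✓ (single-error assumption holds).
Step 4: error magnitude e = S_0/v_4 = S_0·∏_{j≠4}(α_4 − α_j) = 3·6 = 18 ≡ 7 (mod 11).
Step 5: correct position 4: c_4 = r_4 − e = 2 − 7 ≡ 6 (mod 11). Hence c = [1, 2, 10, 6, 3].
  Check: interpolating c through the α_i gives m(x) = 5 + 8·x (degree < 2) with m(α_i) = c_i for every i, so c is indeed a codeword.


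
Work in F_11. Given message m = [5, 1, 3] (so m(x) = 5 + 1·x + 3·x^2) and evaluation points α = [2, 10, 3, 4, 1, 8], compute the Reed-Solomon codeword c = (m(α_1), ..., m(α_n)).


c = [8, 7, 2, 2, 9, 7]

Message polynomial: m(x) = 5 + 1·x + 3·x^2 (mod 11).
For each evaluation point α_i, compute m(α_i) mod 11:
  α_1 = 2: Horner steps 3 → 7 → 8, so m(2) = 8.
  α_2 = 10: Horner steps 3 → 9 → 7, so m(10) = 7.
  α_3 = 3: Horner steps 3 → 10 → 2, so m(3) = 2.
  α_4 = 4: Horner steps 3 → 2 → 2, so m(4) = 2.
  α_5 = 1: Horner steps 3 → 4 → 9, so m(1) = 9.
  α_6 = 8: Horner steps 3 → 3 → 7, so m(8) = 7.
Codeword c = [8, 7, 2, 2, 9, 7] ∈ F_11^6.


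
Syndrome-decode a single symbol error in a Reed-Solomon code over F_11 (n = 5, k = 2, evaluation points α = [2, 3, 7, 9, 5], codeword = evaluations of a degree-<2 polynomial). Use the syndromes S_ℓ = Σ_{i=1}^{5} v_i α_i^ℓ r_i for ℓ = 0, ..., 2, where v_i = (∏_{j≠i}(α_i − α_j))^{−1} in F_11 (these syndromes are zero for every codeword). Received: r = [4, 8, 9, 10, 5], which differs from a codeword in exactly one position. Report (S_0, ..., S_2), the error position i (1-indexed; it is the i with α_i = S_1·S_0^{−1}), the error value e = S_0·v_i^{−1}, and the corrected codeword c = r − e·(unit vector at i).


S = (5, 2, 3), error at position 3, error magnitude e = 7, c = [4, 8, 2, 10, 5].

Step 1: column multipliers v_i = (∏_{j≠i}(α_i − α_j))^{−1} mod 11.
  i = 1 (α = 2): (2−3)(2−7)(2−9)(2−5) = (−1)·(−5)·(−7)·(−3) = 105 ≡ 6, so v_1 = 6^{−1} = 2 (mod 11).
  i = 2 (α = 3): (3−2)(3−7)(3−9)(3−5) = 1·(−4)·(−6)·(−2) = −48 ≡ 7, so v_2 = 7^{−1} = 8 (mod 11).
  i = 3 (α = 7): (7−2)(7−3)(7−9)(7−5) = 5·4·(−2)·2 = −80 ≡ 8, so v_3 = 8^{−1} = 7 (mod 11).
  i = 4 (α = 9): (9−2)(9−3)(9−7)(9−5) = 7·6·2·4 = 336 ≡ 6, so v_4 = 6^{−1} = 2 (mod 11).
  i = 5 (α = 5): (5−2)(5−3)(5−7)(5−9) = 3·2·(−2)·(−4) = 48 ≡ 4, so v_5 = 4^{−1} = 3 (mod 11).
  v = [2, 8, 7, 2, 3].
Step 2: syndromes of r = [4, 8, 9, 10, 5] (all sums mod 11).
  S_0 = Σ v_i r_i = 2·4 + 8·8 + 7·9 + 2·10 + 3·5 = 170 ≡ 5.
  S_1 = Σ v_i α_i r_i = 2·2·4 + 8·3·8 + 7·7·9 + 2·9·10 + 3·5·5 = 904 ≡ 2.
  α_i^2 mod 11 = [4, 9, 5, 4, 3].
  S_2 = Σ v_i α_i^2 r_i = 2·4·4 + 8·9·8 + 7·5·9 + 2·4·10 + 3·3·5 = 1048 ≡ 3.
  S = (5, 2, 3) ≠ 0, so r is not a codeword (an error is present).
Step 3: locate the error. For a single error e at position i, S_ℓ = v_i·e·α_i^ℓ, so α_err = S_1/S_0.
  S_0^{−1} = 5^{−1} = 9 (mod 11), so α_err = 2·9 = 18 ≡ 7 = α_3. Error position i = 3.
  Consistency check: S_2/S_1 = 3·6 = 18 ≡ 7 = α_err ✓ (single-error assumption holds).
Step 4: error magnitude e = S_0/v_3 = S_0·∏_{j≠3}(α_3 − α_j) = 5·8 = 40 ≡ 7 (mod 11).
Step 5: correct position 3: c_3 = r_3 − e = 9 − 7 ≡ 2 (mod 11). Hence c = [4, 8, 2, 10, 5].
  Check: interpolating c through the α_i gives m(x) = 7 + 4·x (degree < 2) with m(α_i) = c_i for every i, so c is indeed a codeword.


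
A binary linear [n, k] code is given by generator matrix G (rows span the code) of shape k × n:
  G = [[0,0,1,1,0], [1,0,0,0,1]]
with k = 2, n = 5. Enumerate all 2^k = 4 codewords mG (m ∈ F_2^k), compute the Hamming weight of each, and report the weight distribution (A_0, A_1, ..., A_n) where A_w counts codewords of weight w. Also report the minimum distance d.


Weight distribution: A_0 = 1, A_2 = 2, A_4 = 1. Minimum distance d = 2.

Enumerate all 2^2 = 4 messages m ∈ F_2^2.
For each, compute codeword c = mG in F_2^5, then tally its weight.
  m = 00 → c = 00000, weight = 0.
  m = 10 → c = 00110, weight = 2.
  m = 01 → c = 10001, weight = 2.
  m = 11 → c = 10111, weight = 4.
Tally weights:
  weight 0: 1 codewords.
  weight 2: 2 codewords.
  weight 4: 1 codewords.
Minimum distance d = smallest w > 0 with A_w > 0 = 2.
Sanity: Σ A_w = 4 = 2^2 = 4 ✓.


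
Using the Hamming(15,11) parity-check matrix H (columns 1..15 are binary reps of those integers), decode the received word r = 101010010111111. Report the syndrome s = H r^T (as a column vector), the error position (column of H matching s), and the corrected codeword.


s = (1, 1, 1, 0)^T, error position = 14, corrected codeword c = 101010010111101

Compute s = H r^T mod 2 one row at a time:
  s_1 = 1 + 0 + 1 + 1 + 1 + 1 + 1 + 1 = 7 ≡ 1 (mod 2).
  s_2 = 0 + 1 + 0 + 0 + 1 + 1 + 1 + 1 = 5 ≡ 1 (mod 2).
  s_3 = 0 + 1 + 0 + 0 + 1 + 1 + 1 + 1 = 5 ≡ 1 (mod 2).
  s_4 = 1 + 1 + 1 + 0 + 0 + 1 + 1 + 1 = 6 ≡ 0 (mod 2).
s = (1, 1, 1, 0)^T — this equals column 14 of H (binary 1110), so error is at position 14.
Correct: flip bit 14 of r = 101010010111111 to get c = 101010010111101.


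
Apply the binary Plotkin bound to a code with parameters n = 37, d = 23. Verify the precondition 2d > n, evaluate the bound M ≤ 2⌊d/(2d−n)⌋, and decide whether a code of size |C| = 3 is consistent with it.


Plotkin bound M ≤ 4; given |C| = 3 ≤ bound (satisfied).

Check applicability: 2d = 46, n = 37.
2d − n = 9 > 0, so Plotkin applies.
Compute d/(2d−n) = 23/9 ≈ 2.5556.
⌊d/(2d−n)⌋ = 2.
Plotkin bound: M ≤ 2·2 = 4.
Given |C| = 3, check: satisfied.
This |C| is below the Plotkin bound.


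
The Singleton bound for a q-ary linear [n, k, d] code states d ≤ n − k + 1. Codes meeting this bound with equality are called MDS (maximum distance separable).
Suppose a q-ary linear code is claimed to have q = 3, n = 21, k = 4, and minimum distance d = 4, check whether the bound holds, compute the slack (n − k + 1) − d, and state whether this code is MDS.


Singleton RHS = n − k + 1 = 18, slack = 14, bound satisfied, not MDS.

Singleton bound: d ≤ n − k + 1.
Here n = 21, k = 4, so n − k + 1 = 18.
Given d = 4, check d ≤ 18: YES.
Slack = (n − k + 1) − d = 14.
The code is NOT MDS (slack = 14 > 0).
Description: the claimed parameters are [21, 4, 4]_3; such a code would be non-MDS.


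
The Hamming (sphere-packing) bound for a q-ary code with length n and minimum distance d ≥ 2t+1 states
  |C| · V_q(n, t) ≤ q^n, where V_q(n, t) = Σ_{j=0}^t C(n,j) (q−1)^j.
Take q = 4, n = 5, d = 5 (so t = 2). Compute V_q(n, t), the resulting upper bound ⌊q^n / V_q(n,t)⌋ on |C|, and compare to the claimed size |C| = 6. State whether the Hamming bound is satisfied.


V_q(n, t) = 106, q^n = 1024, Hamming bound = 9, |C| = 6 ≤ bound (satisfied).

Step 1: Compute V_q(n, t) = Σ_{j=0}^2 C(n, j) (q−1)^j.
  j = 0: C(5,0)·(3)^0 = 1·1 = 1.
  j = 1: C(5,1)·(3)^1 = 5·3 = 15.
  j = 2: C(5,2)·(3)^2 = 10·9 = 90.
  V_q(n, t) = 1 + 15 + 90 = 106.
Step 2: q^n = 4^5 = 1024.
Step 3: Hamming bound ⌊q^n / V_q(n,t)⌋ = ⌊1024/106⌋ = 9.
Step 4: Compare |C| = 6 to 9: satisfied.
The claimed |C| lies below the Hamming bound.


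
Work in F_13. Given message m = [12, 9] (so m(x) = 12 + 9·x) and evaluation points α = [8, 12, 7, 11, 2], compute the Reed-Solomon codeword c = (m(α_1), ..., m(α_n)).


c = [6, 3, 10, 7, 4]

Message polynomial: m(x) = 12 + 9·x (mod 13).
For each evaluation point α_i, compute m(α_i) mod 13:
  α_1 = 8: Horner steps 9 → 6, so m(8) = 6.
  α_2 = 12: Horner steps 9 → 3, so m(12) = 3.
  α_3 = 7: Horner steps 9 → 10, so m(7) = 10.
  α_4 = 11: Horner steps 9 → 7, so m(11) = 7.
  α_5 = 2: Horner steps 9 → 4, so m(2) = 4.
Codeword c = [6, 3, 10, 7, 4] ∈ F_13^5.


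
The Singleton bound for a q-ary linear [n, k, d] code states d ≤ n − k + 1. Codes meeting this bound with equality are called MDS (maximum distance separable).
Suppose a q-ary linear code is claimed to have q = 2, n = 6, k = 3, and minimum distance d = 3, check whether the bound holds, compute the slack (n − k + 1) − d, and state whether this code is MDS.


Singleton RHS = n − k + 1 = 4, slack = 1, bound satisfied, not MDS.

Singleton bound: d ≤ n − k + 1.
Here n = 6, k = 3, so n − k + 1 = 4.
Given d = 3, check d ≤ 4: YES.
Slack = (n − k + 1) − d = 1.
The code is NOT MDS (slack = 1 > 0).
Description: the claimed parameters are [6, 3, 3]_2; such a code would be non-MDS.


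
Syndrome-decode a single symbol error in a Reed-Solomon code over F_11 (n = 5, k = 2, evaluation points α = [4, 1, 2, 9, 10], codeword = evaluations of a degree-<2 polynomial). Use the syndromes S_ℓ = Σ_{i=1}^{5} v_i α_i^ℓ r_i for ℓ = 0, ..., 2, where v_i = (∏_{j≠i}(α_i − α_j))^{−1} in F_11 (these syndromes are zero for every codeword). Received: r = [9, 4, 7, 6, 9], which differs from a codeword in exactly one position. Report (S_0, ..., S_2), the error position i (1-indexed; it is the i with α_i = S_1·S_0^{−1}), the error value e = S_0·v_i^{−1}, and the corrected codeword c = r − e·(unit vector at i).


S = (10, 7, 6), error at position 1, error magnitude e = 7, c = [2, 4, 7, 6, 9].

Step 1: column multipliers v_i = (∏_{j≠i}(α_i − α_j))^{−1} mod 11.
  i = 1 (α = 4): (4−1)(4−2)(4−9)(4−10) = 3·2·(−5)·(−6) = 180 ≡ 4, so v_1 = 4^{−1} = 3 (mod 11).
  i = 2 (α = 1): (1−4)(1−2)(1−9)(1−10) = (−3)·(−1)·(−8)·(−9) = 216 ≡ 7, so v_2 = 7^{−1} = 8 (mod 11).
  i = 3 (α = 2): (2−4)(2−1)(2−9)(2−10) = (−2)·1·(−7)·(−8) = −112 ≡ 9, so v_3 = 9^{−1} = 5 (mod 11).
  i = 4 (α = 9): (9−4)(9−1)(9−2)(9−10) = 5·8·7·(−1) = −280 ≡ 6, so v_4 = 6^{−1} = 2 (mod 11).
  i = 5 (α = 10): (10−4)(10−1)(10−2)(10−9) = 6·9·8·1 = 432 ≡ 3, so v_5 = 3^{−1} = 4 (mod 11).
  v = [3, 8, 5, 2, 4].
Step 2: syndromes of r = [9, 4, 7, 6, 9] (all sums mod 11).
  S_0 = Σ v_i r_i = 3·9 + 8·4 + 5·7 + 2·6 + 4·9 = 142 ≡ 10.
  S_1 = Σ v_i α_i r_i = 3·4·9 + 8·1·4 + 5·2·7 + 2·9·6 + 4·10·9 = 678 ≡ 7.
  α_i^2 mod 11 = [5, 1, 4, 4, 1].
  S_2 = Σ v_i α_i^2 r_i = 3·5·9 + 8·1·4 + 5·4·7 + 2·4·6 + 4·1·9 = 391 ≡ 6.
  S = (10, 7, 6) ≠ 0, so r is not a codeword (an error is present).
Step 3: locate the error. For a single error e at position i, S_ℓ = v_i·e·α_i^ℓ, so α_err = S_1/S_0.
  S_0^{−1} = 10^{−1} = 10 (mod 11), so α_err = 7·10 = 70 ≡ 4 = α_1. Error position i = 1.
  Consistency check: S_2/S_1 = 6·8 = 48 ≡ 4 = α_err ✓ (single-error assumption holds).
Step 4: error magnitude e = S_0/v_1 = S_0·∏_{j≠1}(α_1 − α_j) = 10·4 = 40 ≡ 7 (mod 11).
Step 5: correct position 1: c_1 = r_1 − e = 9 − 7 ≡ 2 (mod 11). Hence c = [2, 4, 7, 6, 9].
  Check: interpolating c through the α_i gives m(x) = 1 + 3·x (degree < 2) with m(α_i) = c_i for every i, so c is indeed a codeword.


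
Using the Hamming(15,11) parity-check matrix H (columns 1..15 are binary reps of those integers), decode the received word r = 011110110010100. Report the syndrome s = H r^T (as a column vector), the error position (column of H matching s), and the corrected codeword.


s = (1, 0, 0, 1)^T, error position = 9, corrected codeword c = 011110111010100

Compute s = H r^T mod 2 one row at a time:
  s_1 = 1 + 0 + 0 + 1 + 0 + 1 + 0 + 0 = 3 ≡ 1 (mod 2).
  s_2 = 1 + 1 + 0 + 1 + 0 + 1 + 0 + 0 = 4 ≡ 0 (mod 2).
  s_3 = 1 + 1 + 0 + 1 + 0 + 1 + 0 + 0 = 4 ≡ 0 (mod 2).
  s_4 = 0 + 1 + 1 + 1 + 0 + 1 + 1 + 0 = 5 ≡ 1 (mod 2).
s = (1, 0, 0, 1)^T — this equals column 9 of H (binary 1001), so error is at position 9.
Correct: flip bit 9 of r = 011110110010100 to get c = 011110111010100.
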